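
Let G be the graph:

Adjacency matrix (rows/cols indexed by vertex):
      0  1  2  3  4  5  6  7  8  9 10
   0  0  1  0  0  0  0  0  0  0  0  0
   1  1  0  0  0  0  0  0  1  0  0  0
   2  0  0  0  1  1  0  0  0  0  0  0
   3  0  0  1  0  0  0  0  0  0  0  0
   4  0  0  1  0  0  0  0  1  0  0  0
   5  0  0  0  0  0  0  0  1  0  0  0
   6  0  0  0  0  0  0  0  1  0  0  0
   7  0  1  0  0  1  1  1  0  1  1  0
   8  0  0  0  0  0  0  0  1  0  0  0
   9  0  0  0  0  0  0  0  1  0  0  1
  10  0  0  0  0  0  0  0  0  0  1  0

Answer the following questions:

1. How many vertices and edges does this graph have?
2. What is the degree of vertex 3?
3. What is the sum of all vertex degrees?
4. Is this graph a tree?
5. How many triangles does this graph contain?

Count: 11 vertices, 10 edges.
Vertex 3 has neighbors [2], degree = 1.
Handshaking lemma: 2 * 10 = 20.
A graph is a tree iff it is connected and has exactly n-1 edges. This graph is connected (all 11 vertices in one component) and has 11-1 = 10 edges. It is a tree.
Number of triangles = 0.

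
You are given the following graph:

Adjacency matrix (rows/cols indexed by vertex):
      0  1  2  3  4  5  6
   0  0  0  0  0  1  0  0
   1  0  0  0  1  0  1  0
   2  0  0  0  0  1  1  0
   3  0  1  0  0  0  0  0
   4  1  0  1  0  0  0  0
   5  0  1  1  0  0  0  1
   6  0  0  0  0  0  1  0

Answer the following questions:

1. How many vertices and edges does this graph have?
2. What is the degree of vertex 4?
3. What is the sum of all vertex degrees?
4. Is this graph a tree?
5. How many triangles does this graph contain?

Count: 7 vertices, 6 edges.
Vertex 4 has neighbors [0, 2], degree = 2.
Handshaking lemma: 2 * 6 = 12.
A graph is a tree iff it is connected and has exactly n-1 edges. This graph is connected (all 7 vertices in one component) and has 7-1 = 6 edges. It is a tree.
Number of triangles = 0.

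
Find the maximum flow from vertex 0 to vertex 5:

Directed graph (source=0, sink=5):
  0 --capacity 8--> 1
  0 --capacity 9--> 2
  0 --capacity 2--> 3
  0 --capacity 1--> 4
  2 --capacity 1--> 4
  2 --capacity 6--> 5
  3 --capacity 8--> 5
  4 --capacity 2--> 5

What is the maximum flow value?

Computing max flow:
  Flow on (0->2): 7/9
  Flow on (0->3): 2/2
  Flow on (0->4): 1/1
  Flow on (2->4): 1/1
  Flow on (2->5): 6/6
  Flow on (3->5): 2/8
  Flow on (4->5): 2/2
Maximum flow = 10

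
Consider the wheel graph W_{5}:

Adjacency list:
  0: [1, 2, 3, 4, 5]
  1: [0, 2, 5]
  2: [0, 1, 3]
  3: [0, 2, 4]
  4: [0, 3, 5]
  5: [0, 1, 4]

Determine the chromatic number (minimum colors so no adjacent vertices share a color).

W_{5} = C_{5} plus a hub adjacent to every cycle vertex.
The outer cycle needs 3 colors (odd cycle); the hub is adjacent to all of them so needs a fresh color.
Chromatic number = 3 + 1 = 4.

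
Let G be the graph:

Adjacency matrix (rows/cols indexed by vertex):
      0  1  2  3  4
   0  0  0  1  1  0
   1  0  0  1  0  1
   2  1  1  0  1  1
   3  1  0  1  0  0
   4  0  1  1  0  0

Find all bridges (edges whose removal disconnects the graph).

No bridges found. The graph is 2-edge-connected (no single edge removal disconnects it).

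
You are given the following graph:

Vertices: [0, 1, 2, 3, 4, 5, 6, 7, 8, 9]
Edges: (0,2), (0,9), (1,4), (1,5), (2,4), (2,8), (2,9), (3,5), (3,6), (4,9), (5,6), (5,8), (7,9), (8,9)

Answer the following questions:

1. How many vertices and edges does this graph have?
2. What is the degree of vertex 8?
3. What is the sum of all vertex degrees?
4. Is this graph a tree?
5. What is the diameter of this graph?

Count: 10 vertices, 14 edges.
Vertex 8 has neighbors [2, 5, 9], degree = 3.
Handshaking lemma: 2 * 14 = 28.
A tree on 10 vertices has 9 edges. This graph has 14 edges (5 extra). Not a tree.
Diameter (longest shortest path) = 4.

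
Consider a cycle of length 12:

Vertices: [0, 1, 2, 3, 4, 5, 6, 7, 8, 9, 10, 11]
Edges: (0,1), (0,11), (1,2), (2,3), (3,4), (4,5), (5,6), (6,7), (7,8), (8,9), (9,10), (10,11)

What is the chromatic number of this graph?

This is an even cycle (C_12). Even cycles are bipartite.
Chromatic number = 2.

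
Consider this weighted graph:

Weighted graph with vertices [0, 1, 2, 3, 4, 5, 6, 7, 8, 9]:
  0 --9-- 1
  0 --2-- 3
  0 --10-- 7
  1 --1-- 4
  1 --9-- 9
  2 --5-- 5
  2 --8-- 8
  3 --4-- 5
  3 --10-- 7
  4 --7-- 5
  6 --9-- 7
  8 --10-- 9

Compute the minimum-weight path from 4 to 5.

Using Dijkstra's algorithm from vertex 4:
Shortest path: 4 -> 5
Total weight: 7 = 7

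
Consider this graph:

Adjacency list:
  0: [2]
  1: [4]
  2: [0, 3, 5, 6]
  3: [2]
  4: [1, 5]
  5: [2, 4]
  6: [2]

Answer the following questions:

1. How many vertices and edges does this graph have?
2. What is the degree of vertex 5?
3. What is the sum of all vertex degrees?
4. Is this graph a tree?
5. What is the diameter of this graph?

Count: 7 vertices, 6 edges.
Vertex 5 has neighbors [2, 4], degree = 2.
Handshaking lemma: 2 * 6 = 12.
A graph is a tree iff it is connected and has exactly n-1 edges. This graph is connected (all 7 vertices in one component) and has 7-1 = 6 edges. It is a tree.
Diameter (longest shortest path) = 4.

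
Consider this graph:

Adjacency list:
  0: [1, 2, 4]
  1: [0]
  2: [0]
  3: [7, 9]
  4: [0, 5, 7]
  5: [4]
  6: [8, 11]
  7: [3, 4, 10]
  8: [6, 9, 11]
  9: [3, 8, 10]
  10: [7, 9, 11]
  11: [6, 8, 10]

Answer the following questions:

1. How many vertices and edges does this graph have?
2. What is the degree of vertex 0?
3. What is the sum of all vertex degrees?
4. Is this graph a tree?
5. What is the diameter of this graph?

Count: 12 vertices, 14 edges.
Vertex 0 has neighbors [1, 2, 4], degree = 3.
Handshaking lemma: 2 * 14 = 28.
A tree on 12 vertices has 11 edges. This graph has 14 edges (3 extra). Not a tree.
Diameter (longest shortest path) = 6.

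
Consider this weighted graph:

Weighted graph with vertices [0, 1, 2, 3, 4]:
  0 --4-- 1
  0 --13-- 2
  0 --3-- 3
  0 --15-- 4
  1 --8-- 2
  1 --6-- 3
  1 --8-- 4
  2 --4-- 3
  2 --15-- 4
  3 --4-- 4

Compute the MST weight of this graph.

Applying Kruskal's algorithm (sort edges by weight, add if no cycle):
  Add (0,3) w=3
  Add (0,1) w=4
  Add (2,3) w=4
  Add (3,4) w=4
  Skip (1,3) w=6 (creates cycle)
  Skip (1,4) w=8 (creates cycle)
  Skip (1,2) w=8 (creates cycle)
  Skip (0,2) w=13 (creates cycle)
  Skip (0,4) w=15 (creates cycle)
  Skip (2,4) w=15 (creates cycle)
MST weight = 15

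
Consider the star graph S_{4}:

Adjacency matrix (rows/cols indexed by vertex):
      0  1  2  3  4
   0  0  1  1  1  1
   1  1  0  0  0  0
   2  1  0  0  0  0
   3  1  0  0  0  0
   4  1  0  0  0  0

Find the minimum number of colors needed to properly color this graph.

S_{4} has one hub adjacent to 4 leaves; leaves are pairwise non-adjacent.
Color the hub 0 and every leaf 1.
Chromatic number = 2.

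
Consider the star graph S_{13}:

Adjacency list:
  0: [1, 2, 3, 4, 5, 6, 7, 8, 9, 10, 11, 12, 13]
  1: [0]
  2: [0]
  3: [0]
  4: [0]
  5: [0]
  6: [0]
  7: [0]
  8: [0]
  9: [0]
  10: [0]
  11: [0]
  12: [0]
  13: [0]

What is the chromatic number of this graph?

S_{13} has one hub adjacent to 13 leaves; leaves are pairwise non-adjacent.
Color the hub 0 and every leaf 1.
Chromatic number = 2.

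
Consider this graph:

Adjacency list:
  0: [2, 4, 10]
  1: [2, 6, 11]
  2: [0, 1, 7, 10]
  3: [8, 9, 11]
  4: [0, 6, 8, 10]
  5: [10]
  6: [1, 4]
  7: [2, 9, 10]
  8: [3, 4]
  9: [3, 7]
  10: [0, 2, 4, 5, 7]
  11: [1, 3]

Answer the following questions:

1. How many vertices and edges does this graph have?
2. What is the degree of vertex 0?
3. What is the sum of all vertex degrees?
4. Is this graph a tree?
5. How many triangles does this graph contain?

Count: 12 vertices, 17 edges.
Vertex 0 has neighbors [2, 4, 10], degree = 3.
Handshaking lemma: 2 * 17 = 34.
A tree on 12 vertices has 11 edges. This graph has 17 edges (6 extra). Not a tree.
Number of triangles = 3.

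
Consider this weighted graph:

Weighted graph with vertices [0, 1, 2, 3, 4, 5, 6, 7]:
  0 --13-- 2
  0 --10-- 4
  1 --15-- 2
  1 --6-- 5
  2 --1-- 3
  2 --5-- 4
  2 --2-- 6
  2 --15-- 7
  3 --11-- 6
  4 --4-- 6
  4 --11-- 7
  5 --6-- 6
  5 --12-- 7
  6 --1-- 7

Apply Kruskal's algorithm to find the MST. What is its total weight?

Applying Kruskal's algorithm (sort edges by weight, add if no cycle):
  Add (2,3) w=1
  Add (6,7) w=1
  Add (2,6) w=2
  Add (4,6) w=4
  Skip (2,4) w=5 (creates cycle)
  Add (1,5) w=6
  Add (5,6) w=6
  Add (0,4) w=10
  Skip (3,6) w=11 (creates cycle)
  Skip (4,7) w=11 (creates cycle)
  Skip (5,7) w=12 (creates cycle)
  Skip (0,2) w=13 (creates cycle)
  Skip (1,2) w=15 (creates cycle)
  Skip (2,7) w=15 (creates cycle)
MST weight = 30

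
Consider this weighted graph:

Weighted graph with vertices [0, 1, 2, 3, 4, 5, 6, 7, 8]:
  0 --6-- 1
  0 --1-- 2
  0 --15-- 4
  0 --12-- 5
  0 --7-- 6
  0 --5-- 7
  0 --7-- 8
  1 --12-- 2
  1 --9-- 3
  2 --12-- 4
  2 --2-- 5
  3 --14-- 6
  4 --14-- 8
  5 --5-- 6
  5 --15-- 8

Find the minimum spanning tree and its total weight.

Applying Kruskal's algorithm (sort edges by weight, add if no cycle):
  Add (0,2) w=1
  Add (2,5) w=2
  Add (0,7) w=5
  Add (5,6) w=5
  Add (0,1) w=6
  Add (0,8) w=7
  Skip (0,6) w=7 (creates cycle)
  Add (1,3) w=9
  Skip (0,5) w=12 (creates cycle)
  Skip (1,2) w=12 (creates cycle)
  Add (2,4) w=12
  Skip (3,6) w=14 (creates cycle)
  Skip (4,8) w=14 (creates cycle)
  Skip (0,4) w=15 (creates cycle)
  Skip (5,8) w=15 (creates cycle)
MST weight = 47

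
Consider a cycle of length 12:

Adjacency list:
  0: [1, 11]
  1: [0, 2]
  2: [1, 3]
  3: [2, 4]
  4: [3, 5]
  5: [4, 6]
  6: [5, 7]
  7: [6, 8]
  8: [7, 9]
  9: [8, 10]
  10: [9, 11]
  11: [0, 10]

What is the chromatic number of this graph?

This is an even cycle (C_12). Even cycles are bipartite.
Chromatic number = 2.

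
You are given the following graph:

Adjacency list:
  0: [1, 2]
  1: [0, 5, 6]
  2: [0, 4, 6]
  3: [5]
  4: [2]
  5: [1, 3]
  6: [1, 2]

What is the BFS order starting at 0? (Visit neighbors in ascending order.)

BFS from vertex 0 (neighbors processed in ascending order):
Visit order: 0, 1, 2, 5, 6, 4, 3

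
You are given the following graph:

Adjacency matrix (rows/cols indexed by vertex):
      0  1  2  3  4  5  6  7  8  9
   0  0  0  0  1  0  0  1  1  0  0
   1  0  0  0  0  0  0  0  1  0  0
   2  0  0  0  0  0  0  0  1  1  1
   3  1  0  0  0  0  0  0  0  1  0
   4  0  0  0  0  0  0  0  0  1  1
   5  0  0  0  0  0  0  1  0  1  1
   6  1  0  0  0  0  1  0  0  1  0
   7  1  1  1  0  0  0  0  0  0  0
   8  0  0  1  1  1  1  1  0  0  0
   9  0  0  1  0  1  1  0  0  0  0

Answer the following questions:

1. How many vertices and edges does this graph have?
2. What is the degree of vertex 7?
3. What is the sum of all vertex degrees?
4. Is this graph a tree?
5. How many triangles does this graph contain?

Count: 10 vertices, 14 edges.
Vertex 7 has neighbors [0, 1, 2], degree = 3.
Handshaking lemma: 2 * 14 = 28.
A tree on 10 vertices has 9 edges. This graph has 14 edges (5 extra). Not a tree.
Number of triangles = 1.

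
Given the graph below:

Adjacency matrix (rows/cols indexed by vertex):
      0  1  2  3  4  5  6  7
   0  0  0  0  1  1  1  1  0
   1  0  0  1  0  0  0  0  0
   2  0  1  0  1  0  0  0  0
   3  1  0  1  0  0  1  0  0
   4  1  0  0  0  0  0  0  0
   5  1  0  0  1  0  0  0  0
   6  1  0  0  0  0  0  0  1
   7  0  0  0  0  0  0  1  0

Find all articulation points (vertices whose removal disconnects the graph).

An articulation point is a vertex whose removal disconnects the graph.
Articulation points: [0, 2, 3, 6]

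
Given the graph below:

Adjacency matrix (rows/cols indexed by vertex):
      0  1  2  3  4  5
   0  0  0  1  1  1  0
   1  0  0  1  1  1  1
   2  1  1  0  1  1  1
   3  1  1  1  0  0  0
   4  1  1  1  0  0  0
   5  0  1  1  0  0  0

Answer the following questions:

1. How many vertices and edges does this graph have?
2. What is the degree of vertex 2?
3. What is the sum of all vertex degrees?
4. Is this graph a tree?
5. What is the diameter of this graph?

Count: 6 vertices, 10 edges.
Vertex 2 has neighbors [0, 1, 3, 4, 5], degree = 5.
Handshaking lemma: 2 * 10 = 20.
A tree on 6 vertices has 5 edges. This graph has 10 edges (5 extra). Not a tree.
Diameter (longest shortest path) = 2.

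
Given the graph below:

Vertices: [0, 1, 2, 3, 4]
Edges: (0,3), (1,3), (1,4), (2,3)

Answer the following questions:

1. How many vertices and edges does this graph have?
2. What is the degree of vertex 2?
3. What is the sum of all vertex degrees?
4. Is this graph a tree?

Count: 5 vertices, 4 edges.
Vertex 2 has neighbors [3], degree = 1.
Handshaking lemma: 2 * 4 = 8.
A graph is a tree iff it is connected and has exactly n-1 edges. This graph is connected (all 5 vertices in one component) and has 5-1 = 4 edges. It is a tree.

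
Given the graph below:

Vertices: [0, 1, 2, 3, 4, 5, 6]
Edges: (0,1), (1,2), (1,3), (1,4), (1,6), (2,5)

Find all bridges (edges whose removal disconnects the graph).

A bridge is an edge whose removal increases the number of connected components.
Bridges found: (0,1), (1,2), (1,3), (1,4), (1,6), (2,5)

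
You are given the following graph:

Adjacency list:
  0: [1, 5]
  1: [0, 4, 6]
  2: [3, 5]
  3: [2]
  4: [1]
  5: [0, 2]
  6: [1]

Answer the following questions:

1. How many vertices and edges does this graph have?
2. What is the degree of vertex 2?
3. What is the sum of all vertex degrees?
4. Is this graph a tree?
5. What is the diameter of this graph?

Count: 7 vertices, 6 edges.
Vertex 2 has neighbors [3, 5], degree = 2.
Handshaking lemma: 2 * 6 = 12.
A graph is a tree iff it is connected and has exactly n-1 edges. This graph is connected (all 7 vertices in one component) and has 7-1 = 6 edges. It is a tree.
Diameter (longest shortest path) = 5.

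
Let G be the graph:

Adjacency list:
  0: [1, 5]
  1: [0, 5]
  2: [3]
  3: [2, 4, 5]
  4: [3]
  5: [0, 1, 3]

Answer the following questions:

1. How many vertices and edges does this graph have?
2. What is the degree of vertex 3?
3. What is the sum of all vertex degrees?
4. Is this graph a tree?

Count: 6 vertices, 6 edges.
Vertex 3 has neighbors [2, 4, 5], degree = 3.
Handshaking lemma: 2 * 6 = 12.
A tree on 6 vertices has 5 edges. This graph has 6 edges (1 extra). Not a tree.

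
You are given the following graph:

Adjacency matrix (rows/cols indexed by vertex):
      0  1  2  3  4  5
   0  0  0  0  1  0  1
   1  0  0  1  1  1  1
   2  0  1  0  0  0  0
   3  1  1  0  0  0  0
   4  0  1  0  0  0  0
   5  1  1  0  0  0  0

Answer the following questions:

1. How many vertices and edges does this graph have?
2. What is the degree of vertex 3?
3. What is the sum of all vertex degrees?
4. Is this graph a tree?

Count: 6 vertices, 6 edges.
Vertex 3 has neighbors [0, 1], degree = 2.
Handshaking lemma: 2 * 6 = 12.
A tree on 6 vertices has 5 edges. This graph has 6 edges (1 extra). Not a tree.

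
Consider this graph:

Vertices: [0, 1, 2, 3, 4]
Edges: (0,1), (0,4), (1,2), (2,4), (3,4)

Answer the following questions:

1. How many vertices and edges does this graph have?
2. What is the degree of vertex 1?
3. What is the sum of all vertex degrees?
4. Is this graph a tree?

Count: 5 vertices, 5 edges.
Vertex 1 has neighbors [0, 2], degree = 2.
Handshaking lemma: 2 * 5 = 10.
A tree on 5 vertices has 4 edges. This graph has 5 edges (1 extra). Not a tree.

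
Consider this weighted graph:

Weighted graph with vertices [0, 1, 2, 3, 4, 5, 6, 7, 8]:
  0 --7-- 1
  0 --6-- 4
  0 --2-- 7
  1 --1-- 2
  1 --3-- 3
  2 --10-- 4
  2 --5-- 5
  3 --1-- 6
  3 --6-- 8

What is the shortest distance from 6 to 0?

Using Dijkstra's algorithm from vertex 6:
Shortest path: 6 -> 3 -> 1 -> 0
Total weight: 1 + 3 + 7 = 11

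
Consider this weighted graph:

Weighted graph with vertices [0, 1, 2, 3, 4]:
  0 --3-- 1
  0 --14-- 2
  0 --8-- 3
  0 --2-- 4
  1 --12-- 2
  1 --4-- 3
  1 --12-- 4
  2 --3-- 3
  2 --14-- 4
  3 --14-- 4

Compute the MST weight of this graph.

Applying Kruskal's algorithm (sort edges by weight, add if no cycle):
  Add (0,4) w=2
  Add (0,1) w=3
  Add (2,3) w=3
  Add (1,3) w=4
  Skip (0,3) w=8 (creates cycle)
  Skip (1,4) w=12 (creates cycle)
  Skip (1,2) w=12 (creates cycle)
  Skip (0,2) w=14 (creates cycle)
  Skip (2,4) w=14 (creates cycle)
  Skip (3,4) w=14 (creates cycle)
MST weight = 12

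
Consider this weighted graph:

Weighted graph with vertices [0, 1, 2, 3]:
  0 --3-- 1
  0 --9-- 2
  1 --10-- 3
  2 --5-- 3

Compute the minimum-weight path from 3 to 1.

Using Dijkstra's algorithm from vertex 3:
Shortest path: 3 -> 1
Total weight: 10 = 10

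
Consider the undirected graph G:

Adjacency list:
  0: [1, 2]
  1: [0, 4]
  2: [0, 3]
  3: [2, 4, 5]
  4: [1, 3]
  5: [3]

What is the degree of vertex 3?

Vertex 3 has neighbors [2, 4, 5], so deg(3) = 3.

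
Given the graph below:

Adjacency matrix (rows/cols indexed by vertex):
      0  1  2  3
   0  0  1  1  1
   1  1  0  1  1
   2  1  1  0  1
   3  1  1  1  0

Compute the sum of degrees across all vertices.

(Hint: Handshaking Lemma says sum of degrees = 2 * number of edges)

Count edges: 6 edges.
By Handshaking Lemma: sum of degrees = 2 * 6 = 12.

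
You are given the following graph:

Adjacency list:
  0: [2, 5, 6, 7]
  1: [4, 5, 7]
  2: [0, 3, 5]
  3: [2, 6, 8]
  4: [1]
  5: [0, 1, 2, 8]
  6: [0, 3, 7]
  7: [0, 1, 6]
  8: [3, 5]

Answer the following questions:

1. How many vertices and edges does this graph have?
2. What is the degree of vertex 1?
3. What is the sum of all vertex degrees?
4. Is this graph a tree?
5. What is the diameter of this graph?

Count: 9 vertices, 13 edges.
Vertex 1 has neighbors [4, 5, 7], degree = 3.
Handshaking lemma: 2 * 13 = 26.
A tree on 9 vertices has 8 edges. This graph has 13 edges (5 extra). Not a tree.
Diameter (longest shortest path) = 4.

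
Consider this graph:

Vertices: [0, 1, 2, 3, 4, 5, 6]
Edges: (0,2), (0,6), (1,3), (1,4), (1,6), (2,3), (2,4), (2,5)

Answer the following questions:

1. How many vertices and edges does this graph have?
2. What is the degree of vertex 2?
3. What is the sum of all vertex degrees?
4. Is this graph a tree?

Count: 7 vertices, 8 edges.
Vertex 2 has neighbors [0, 3, 4, 5], degree = 4.
Handshaking lemma: 2 * 8 = 16.
A tree on 7 vertices has 6 edges. This graph has 8 edges (2 extra). Not a tree.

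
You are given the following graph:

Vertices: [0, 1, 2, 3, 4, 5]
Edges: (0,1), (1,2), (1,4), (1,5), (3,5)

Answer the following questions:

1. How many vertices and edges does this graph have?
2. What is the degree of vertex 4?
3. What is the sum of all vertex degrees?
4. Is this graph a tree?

Count: 6 vertices, 5 edges.
Vertex 4 has neighbors [1], degree = 1.
Handshaking lemma: 2 * 5 = 10.
A graph is a tree iff it is connected and has exactly n-1 edges. This graph is connected (all 6 vertices in one component) and has 6-1 = 5 edges. It is a tree.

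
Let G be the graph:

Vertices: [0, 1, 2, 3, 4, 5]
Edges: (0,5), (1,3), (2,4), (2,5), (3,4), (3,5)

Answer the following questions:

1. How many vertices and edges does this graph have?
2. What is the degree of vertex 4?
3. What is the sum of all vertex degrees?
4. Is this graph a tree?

Count: 6 vertices, 6 edges.
Vertex 4 has neighbors [2, 3], degree = 2.
Handshaking lemma: 2 * 6 = 12.
A tree on 6 vertices has 5 edges. This graph has 6 edges (1 extra). Not a tree.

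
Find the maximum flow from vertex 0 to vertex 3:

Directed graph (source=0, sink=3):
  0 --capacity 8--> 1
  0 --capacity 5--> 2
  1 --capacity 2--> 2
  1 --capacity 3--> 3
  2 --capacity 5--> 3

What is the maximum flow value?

Computing max flow:
  Flow on (0->1): 5/8
  Flow on (0->2): 3/5
  Flow on (1->2): 2/2
  Flow on (1->3): 3/3
  Flow on (2->3): 5/5
Maximum flow = 8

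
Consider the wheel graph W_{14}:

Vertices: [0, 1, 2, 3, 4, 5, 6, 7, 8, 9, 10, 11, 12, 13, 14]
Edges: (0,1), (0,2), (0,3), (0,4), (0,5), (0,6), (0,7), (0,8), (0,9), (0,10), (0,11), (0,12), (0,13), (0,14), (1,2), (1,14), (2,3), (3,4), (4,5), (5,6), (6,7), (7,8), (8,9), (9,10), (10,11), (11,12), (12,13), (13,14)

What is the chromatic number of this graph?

W_{14} = C_{14} plus a hub adjacent to every cycle vertex.
The outer cycle needs 2 colors (even cycle); the hub is adjacent to all of them so needs a fresh color.
Chromatic number = 2 + 1 = 3.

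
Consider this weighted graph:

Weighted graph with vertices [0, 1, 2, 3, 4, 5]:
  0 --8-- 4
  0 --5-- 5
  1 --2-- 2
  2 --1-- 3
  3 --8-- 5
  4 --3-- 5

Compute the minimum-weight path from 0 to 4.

Using Dijkstra's algorithm from vertex 0:
Shortest path: 0 -> 4
Total weight: 8 = 8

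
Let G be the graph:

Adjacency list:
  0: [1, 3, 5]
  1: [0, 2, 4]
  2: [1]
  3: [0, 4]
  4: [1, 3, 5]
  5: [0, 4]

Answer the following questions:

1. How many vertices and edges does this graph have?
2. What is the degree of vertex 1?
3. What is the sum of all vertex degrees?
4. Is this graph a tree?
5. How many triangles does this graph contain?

Count: 6 vertices, 7 edges.
Vertex 1 has neighbors [0, 2, 4], degree = 3.
Handshaking lemma: 2 * 7 = 14.
A tree on 6 vertices has 5 edges. This graph has 7 edges (2 extra). Not a tree.
Number of triangles = 0.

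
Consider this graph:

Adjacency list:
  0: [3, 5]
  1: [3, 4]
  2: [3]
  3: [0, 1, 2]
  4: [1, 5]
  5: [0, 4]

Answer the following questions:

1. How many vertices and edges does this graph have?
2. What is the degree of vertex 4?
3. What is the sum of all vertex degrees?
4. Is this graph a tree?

Count: 6 vertices, 6 edges.
Vertex 4 has neighbors [1, 5], degree = 2.
Handshaking lemma: 2 * 6 = 12.
A tree on 6 vertices has 5 edges. This graph has 6 edges (1 extra). Not a tree.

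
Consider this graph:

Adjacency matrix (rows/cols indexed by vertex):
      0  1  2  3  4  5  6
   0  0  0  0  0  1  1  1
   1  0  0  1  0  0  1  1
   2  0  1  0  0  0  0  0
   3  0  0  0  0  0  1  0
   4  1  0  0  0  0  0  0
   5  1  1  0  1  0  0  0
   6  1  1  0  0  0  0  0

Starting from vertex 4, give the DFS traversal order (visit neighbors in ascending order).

DFS from vertex 4 (neighbors processed in ascending order):
Visit order: 4, 0, 5, 1, 2, 6, 3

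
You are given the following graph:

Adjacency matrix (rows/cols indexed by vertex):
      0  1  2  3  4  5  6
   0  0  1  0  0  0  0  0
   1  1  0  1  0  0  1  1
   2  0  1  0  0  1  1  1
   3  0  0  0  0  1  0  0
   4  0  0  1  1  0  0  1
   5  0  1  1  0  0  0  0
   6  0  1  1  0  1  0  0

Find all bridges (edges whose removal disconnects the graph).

A bridge is an edge whose removal increases the number of connected components.
Bridges found: (0,1), (3,4)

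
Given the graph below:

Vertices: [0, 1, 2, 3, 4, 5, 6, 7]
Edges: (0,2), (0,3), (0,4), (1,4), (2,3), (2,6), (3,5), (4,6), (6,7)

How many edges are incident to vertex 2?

Vertex 2 has neighbors [0, 3, 6], so deg(2) = 3.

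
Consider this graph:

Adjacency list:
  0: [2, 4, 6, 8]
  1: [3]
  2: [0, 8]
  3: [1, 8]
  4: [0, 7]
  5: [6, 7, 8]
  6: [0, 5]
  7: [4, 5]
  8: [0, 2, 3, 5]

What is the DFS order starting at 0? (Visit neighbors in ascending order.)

DFS from vertex 0 (neighbors processed in ascending order):
Visit order: 0, 2, 8, 3, 1, 5, 6, 7, 4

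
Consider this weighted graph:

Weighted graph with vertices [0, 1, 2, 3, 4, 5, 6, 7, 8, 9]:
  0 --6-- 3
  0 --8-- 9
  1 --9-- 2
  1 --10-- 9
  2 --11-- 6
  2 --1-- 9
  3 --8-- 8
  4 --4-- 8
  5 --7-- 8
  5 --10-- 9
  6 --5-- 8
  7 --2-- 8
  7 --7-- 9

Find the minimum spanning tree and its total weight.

Applying Kruskal's algorithm (sort edges by weight, add if no cycle):
  Add (2,9) w=1
  Add (7,8) w=2
  Add (4,8) w=4
  Add (6,8) w=5
  Add (0,3) w=6
  Add (5,8) w=7
  Add (7,9) w=7
  Add (0,9) w=8
  Skip (3,8) w=8 (creates cycle)
  Add (1,2) w=9
  Skip (1,9) w=10 (creates cycle)
  Skip (5,9) w=10 (creates cycle)
  Skip (2,6) w=11 (creates cycle)
MST weight = 49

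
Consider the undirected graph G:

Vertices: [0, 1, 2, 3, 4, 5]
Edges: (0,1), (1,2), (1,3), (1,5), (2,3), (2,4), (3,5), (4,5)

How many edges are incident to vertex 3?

Vertex 3 has neighbors [1, 2, 5], so deg(3) = 3.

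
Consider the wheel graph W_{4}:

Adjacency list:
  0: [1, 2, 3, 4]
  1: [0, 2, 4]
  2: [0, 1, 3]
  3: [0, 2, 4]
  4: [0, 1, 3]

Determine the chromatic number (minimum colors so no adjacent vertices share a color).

W_{4} = C_{4} plus a hub adjacent to every cycle vertex.
The outer cycle needs 2 colors (even cycle); the hub is adjacent to all of them so needs a fresh color.
Chromatic number = 2 + 1 = 3.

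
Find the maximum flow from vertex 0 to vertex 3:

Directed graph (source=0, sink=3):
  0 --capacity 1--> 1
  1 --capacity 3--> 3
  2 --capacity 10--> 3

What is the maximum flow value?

Computing max flow:
  Flow on (0->1): 1/1
  Flow on (1->3): 1/3
Maximum flow = 1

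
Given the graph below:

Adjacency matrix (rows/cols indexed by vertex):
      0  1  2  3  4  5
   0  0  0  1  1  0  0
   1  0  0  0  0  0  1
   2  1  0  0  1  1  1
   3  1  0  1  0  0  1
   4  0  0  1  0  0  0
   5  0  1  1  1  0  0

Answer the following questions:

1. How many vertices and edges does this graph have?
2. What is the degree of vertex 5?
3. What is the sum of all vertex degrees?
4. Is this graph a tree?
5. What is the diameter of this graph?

Count: 6 vertices, 7 edges.
Vertex 5 has neighbors [1, 2, 3], degree = 3.
Handshaking lemma: 2 * 7 = 14.
A tree on 6 vertices has 5 edges. This graph has 7 edges (2 extra). Not a tree.
Diameter (longest shortest path) = 3.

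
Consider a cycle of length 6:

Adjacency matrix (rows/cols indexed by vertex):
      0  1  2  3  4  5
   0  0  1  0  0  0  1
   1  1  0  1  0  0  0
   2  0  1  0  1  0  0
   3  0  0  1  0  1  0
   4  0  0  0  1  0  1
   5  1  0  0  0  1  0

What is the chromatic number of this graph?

This is an even cycle (C_6). Even cycles are bipartite.
Chromatic number = 2.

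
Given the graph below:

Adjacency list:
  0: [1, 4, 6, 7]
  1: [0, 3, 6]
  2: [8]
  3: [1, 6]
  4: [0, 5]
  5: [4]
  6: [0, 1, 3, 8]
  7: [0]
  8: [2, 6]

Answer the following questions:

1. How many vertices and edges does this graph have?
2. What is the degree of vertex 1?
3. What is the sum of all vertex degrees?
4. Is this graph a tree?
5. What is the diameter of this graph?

Count: 9 vertices, 10 edges.
Vertex 1 has neighbors [0, 3, 6], degree = 3.
Handshaking lemma: 2 * 10 = 20.
A tree on 9 vertices has 8 edges. This graph has 10 edges (2 extra). Not a tree.
Diameter (longest shortest path) = 5.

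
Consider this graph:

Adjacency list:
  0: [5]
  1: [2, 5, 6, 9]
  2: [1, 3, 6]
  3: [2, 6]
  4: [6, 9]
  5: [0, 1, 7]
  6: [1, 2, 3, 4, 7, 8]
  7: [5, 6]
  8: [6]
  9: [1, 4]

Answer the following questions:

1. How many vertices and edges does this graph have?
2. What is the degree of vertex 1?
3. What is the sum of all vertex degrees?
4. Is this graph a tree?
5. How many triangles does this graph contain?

Count: 10 vertices, 13 edges.
Vertex 1 has neighbors [2, 5, 6, 9], degree = 4.
Handshaking lemma: 2 * 13 = 26.
A tree on 10 vertices has 9 edges. This graph has 13 edges (4 extra). Not a tree.
Number of triangles = 2.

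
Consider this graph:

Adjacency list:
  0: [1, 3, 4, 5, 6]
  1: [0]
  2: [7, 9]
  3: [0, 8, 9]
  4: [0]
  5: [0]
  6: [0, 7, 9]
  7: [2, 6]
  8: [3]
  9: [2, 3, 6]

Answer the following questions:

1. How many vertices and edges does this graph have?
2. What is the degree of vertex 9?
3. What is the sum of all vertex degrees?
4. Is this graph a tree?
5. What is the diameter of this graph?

Count: 10 vertices, 11 edges.
Vertex 9 has neighbors [2, 3, 6], degree = 3.
Handshaking lemma: 2 * 11 = 22.
A tree on 10 vertices has 9 edges. This graph has 11 edges (2 extra). Not a tree.
Diameter (longest shortest path) = 4.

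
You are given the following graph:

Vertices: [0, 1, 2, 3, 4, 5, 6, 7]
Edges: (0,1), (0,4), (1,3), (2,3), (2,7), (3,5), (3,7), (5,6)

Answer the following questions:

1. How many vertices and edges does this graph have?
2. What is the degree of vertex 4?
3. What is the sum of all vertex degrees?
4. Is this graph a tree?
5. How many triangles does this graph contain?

Count: 8 vertices, 8 edges.
Vertex 4 has neighbors [0], degree = 1.
Handshaking lemma: 2 * 8 = 16.
A tree on 8 vertices has 7 edges. This graph has 8 edges (1 extra). Not a tree.
Number of triangles = 1.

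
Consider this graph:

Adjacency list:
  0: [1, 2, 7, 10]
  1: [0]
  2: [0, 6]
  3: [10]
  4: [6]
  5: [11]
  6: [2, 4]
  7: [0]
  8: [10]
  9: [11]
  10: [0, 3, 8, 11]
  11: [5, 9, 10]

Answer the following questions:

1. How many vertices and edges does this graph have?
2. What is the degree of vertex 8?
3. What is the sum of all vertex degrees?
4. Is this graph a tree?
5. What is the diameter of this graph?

Count: 12 vertices, 11 edges.
Vertex 8 has neighbors [10], degree = 1.
Handshaking lemma: 2 * 11 = 22.
A graph is a tree iff it is connected and has exactly n-1 edges. This graph is connected (all 12 vertices in one component) and has 12-1 = 11 edges. It is a tree.
Diameter (longest shortest path) = 6.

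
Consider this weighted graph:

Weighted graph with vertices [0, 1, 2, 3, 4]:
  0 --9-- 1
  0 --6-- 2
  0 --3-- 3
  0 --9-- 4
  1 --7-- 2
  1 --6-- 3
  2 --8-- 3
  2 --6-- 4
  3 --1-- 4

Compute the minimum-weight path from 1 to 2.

Using Dijkstra's algorithm from vertex 1:
Shortest path: 1 -> 2
Total weight: 7 = 7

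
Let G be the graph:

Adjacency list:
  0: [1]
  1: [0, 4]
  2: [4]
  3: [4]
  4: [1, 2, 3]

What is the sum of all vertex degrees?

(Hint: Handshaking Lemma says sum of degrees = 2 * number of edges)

Count edges: 4 edges.
By Handshaking Lemma: sum of degrees = 2 * 4 = 8.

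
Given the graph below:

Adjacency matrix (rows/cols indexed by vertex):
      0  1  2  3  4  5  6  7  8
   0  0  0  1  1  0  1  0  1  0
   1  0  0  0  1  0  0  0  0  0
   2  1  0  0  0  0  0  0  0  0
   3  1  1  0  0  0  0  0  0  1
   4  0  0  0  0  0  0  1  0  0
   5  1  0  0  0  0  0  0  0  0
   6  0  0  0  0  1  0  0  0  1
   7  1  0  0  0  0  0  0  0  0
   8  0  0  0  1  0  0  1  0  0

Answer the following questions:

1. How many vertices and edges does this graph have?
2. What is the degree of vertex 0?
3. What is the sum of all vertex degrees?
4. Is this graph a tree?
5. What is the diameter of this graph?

Count: 9 vertices, 8 edges.
Vertex 0 has neighbors [2, 3, 5, 7], degree = 4.
Handshaking lemma: 2 * 8 = 16.
A graph is a tree iff it is connected and has exactly n-1 edges. This graph is connected (all 9 vertices in one component) and has 9-1 = 8 edges. It is a tree.
Diameter (longest shortest path) = 5.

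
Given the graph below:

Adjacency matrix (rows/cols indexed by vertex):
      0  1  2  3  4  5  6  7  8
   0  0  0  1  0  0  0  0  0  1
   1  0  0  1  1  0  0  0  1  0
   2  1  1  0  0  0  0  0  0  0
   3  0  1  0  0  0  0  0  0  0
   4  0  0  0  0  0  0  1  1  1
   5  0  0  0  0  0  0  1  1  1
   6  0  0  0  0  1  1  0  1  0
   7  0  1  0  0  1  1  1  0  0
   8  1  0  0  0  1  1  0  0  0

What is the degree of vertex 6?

Vertex 6 has neighbors [4, 5, 7], so deg(6) = 3.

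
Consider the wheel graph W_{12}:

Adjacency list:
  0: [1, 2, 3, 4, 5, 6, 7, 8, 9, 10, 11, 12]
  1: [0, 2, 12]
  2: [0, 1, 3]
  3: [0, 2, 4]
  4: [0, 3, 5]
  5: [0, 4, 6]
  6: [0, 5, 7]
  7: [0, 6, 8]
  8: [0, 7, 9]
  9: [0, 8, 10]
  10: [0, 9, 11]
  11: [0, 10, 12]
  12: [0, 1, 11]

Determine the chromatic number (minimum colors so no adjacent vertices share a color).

W_{12} = C_{12} plus a hub adjacent to every cycle vertex.
The outer cycle needs 2 colors (even cycle); the hub is adjacent to all of them so needs a fresh color.
Chromatic number = 2 + 1 = 3.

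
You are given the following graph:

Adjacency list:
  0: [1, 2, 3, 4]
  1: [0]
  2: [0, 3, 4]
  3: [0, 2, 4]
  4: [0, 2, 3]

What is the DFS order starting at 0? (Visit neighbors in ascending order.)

DFS from vertex 0 (neighbors processed in ascending order):
Visit order: 0, 1, 2, 3, 4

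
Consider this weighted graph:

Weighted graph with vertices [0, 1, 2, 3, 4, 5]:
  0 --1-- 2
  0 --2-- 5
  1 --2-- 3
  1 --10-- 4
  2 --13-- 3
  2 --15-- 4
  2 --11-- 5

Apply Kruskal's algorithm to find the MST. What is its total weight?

Applying Kruskal's algorithm (sort edges by weight, add if no cycle):
  Add (0,2) w=1
  Add (0,5) w=2
  Add (1,3) w=2
  Add (1,4) w=10
  Skip (2,5) w=11 (creates cycle)
  Add (2,3) w=13
  Skip (2,4) w=15 (creates cycle)
MST weight = 28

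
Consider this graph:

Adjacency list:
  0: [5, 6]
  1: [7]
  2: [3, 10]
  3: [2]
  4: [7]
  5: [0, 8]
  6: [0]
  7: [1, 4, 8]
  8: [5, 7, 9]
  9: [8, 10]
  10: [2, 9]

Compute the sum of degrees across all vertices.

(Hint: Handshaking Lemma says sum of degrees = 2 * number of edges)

Count edges: 10 edges.
By Handshaking Lemma: sum of degrees = 2 * 10 = 20.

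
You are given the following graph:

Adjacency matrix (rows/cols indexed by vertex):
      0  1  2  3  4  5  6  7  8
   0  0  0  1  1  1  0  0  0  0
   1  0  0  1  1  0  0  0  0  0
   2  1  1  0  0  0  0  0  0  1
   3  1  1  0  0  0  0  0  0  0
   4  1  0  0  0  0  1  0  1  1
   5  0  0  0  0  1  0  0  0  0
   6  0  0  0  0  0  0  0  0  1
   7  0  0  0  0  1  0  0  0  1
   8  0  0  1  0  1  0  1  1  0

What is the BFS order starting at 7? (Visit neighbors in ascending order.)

BFS from vertex 7 (neighbors processed in ascending order):
Visit order: 7, 4, 8, 0, 5, 2, 6, 3, 1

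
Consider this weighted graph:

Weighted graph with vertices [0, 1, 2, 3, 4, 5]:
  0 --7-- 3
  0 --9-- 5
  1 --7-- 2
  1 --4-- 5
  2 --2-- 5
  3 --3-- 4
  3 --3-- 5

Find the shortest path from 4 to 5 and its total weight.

Using Dijkstra's algorithm from vertex 4:
Shortest path: 4 -> 3 -> 5
Total weight: 3 + 3 = 6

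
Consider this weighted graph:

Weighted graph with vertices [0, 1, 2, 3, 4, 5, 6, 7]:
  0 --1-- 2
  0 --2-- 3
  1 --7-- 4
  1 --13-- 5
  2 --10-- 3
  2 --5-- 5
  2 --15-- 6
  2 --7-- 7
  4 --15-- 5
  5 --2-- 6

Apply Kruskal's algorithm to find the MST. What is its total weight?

Applying Kruskal's algorithm (sort edges by weight, add if no cycle):
  Add (0,2) w=1
  Add (0,3) w=2
  Add (5,6) w=2
  Add (2,5) w=5
  Add (1,4) w=7
  Add (2,7) w=7
  Skip (2,3) w=10 (creates cycle)
  Add (1,5) w=13
  Skip (2,6) w=15 (creates cycle)
  Skip (4,5) w=15 (creates cycle)
MST weight = 37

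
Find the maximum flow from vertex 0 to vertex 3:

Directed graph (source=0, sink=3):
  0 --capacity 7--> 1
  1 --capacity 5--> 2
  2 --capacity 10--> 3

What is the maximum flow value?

Computing max flow:
  Flow on (0->1): 5/7
  Flow on (1->2): 5/5
  Flow on (2->3): 5/10
Maximum flow = 5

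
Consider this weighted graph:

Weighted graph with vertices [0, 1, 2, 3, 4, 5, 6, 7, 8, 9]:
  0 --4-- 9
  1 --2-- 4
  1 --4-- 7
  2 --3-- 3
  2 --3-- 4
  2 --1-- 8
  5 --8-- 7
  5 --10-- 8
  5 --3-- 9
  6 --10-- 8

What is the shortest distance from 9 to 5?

Using Dijkstra's algorithm from vertex 9:
Shortest path: 9 -> 5
Total weight: 3 = 3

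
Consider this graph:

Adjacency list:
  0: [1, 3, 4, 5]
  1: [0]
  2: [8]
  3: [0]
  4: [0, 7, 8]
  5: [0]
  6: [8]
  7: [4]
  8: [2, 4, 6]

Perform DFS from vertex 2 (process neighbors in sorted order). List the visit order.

DFS from vertex 2 (neighbors processed in ascending order):
Visit order: 2, 8, 4, 0, 1, 3, 5, 7, 6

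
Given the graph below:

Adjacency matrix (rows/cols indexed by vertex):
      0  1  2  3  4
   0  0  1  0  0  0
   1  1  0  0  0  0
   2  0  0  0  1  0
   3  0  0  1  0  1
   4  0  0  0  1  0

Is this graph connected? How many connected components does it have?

Checking connectivity: the graph has 2 connected component(s).
Components: [[0, 1], [2, 3, 4]]. The graph is NOT connected.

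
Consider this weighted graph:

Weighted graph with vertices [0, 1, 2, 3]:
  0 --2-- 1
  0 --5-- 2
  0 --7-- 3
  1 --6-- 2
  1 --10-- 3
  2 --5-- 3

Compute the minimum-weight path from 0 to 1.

Using Dijkstra's algorithm from vertex 0:
Shortest path: 0 -> 1
Total weight: 2 = 2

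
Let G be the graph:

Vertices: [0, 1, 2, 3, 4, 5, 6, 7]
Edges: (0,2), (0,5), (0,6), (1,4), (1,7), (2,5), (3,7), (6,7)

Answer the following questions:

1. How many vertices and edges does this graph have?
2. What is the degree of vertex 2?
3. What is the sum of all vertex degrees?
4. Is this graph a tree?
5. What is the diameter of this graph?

Count: 8 vertices, 8 edges.
Vertex 2 has neighbors [0, 5], degree = 2.
Handshaking lemma: 2 * 8 = 16.
A tree on 8 vertices has 7 edges. This graph has 8 edges (1 extra). Not a tree.
Diameter (longest shortest path) = 5.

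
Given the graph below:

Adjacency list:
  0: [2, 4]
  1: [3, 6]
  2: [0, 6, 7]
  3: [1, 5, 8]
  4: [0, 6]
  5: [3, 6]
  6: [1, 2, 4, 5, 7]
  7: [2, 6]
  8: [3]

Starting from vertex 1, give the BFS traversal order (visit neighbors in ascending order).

BFS from vertex 1 (neighbors processed in ascending order):
Visit order: 1, 3, 6, 5, 8, 2, 4, 7, 0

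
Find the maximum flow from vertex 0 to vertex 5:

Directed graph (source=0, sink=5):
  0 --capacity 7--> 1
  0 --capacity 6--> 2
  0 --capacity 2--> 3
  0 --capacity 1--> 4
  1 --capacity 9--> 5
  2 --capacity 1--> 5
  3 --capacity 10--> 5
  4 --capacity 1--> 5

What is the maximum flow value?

Computing max flow:
  Flow on (0->1): 7/7
  Flow on (0->2): 1/6
  Flow on (0->3): 2/2
  Flow on (0->4): 1/1
  Flow on (1->5): 7/9
  Flow on (2->5): 1/1
  Flow on (3->5): 2/10
  Flow on (4->5): 1/1
Maximum flow = 11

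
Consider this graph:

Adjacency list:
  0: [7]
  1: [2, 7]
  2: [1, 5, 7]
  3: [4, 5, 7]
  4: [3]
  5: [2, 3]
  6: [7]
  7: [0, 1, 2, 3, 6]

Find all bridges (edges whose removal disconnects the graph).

A bridge is an edge whose removal increases the number of connected components.
Bridges found: (0,7), (3,4), (6,7)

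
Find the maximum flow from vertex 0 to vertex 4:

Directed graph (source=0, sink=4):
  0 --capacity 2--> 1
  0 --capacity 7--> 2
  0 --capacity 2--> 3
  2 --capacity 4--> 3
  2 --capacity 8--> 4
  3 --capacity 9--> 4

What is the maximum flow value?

Computing max flow:
  Flow on (0->2): 7/7
  Flow on (0->3): 2/2
  Flow on (2->4): 7/8
  Flow on (3->4): 2/9
Maximum flow = 9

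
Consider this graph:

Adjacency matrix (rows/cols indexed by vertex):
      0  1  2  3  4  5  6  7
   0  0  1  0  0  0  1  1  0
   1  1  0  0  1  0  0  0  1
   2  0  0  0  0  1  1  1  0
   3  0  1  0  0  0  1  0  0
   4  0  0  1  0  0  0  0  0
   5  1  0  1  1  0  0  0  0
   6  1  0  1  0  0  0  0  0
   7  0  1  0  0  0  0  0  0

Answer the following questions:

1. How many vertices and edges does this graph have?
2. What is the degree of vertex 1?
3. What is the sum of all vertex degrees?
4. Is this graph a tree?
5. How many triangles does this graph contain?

Count: 8 vertices, 9 edges.
Vertex 1 has neighbors [0, 3, 7], degree = 3.
Handshaking lemma: 2 * 9 = 18.
A tree on 8 vertices has 7 edges. This graph has 9 edges (2 extra). Not a tree.
Number of triangles = 0.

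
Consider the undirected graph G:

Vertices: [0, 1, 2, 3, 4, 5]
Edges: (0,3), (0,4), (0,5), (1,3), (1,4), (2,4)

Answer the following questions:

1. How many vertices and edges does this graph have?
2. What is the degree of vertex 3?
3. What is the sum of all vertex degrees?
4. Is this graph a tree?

Count: 6 vertices, 6 edges.
Vertex 3 has neighbors [0, 1], degree = 2.
Handshaking lemma: 2 * 6 = 12.
A tree on 6 vertices has 5 edges. This graph has 6 edges (1 extra). Not a tree.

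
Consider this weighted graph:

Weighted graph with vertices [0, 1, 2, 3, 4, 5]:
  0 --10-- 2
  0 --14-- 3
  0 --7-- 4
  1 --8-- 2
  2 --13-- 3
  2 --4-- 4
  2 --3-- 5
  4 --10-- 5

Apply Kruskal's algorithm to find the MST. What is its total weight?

Applying Kruskal's algorithm (sort edges by weight, add if no cycle):
  Add (2,5) w=3
  Add (2,4) w=4
  Add (0,4) w=7
  Add (1,2) w=8
  Skip (0,2) w=10 (creates cycle)
  Skip (4,5) w=10 (creates cycle)
  Add (2,3) w=13
  Skip (0,3) w=14 (creates cycle)
MST weight = 35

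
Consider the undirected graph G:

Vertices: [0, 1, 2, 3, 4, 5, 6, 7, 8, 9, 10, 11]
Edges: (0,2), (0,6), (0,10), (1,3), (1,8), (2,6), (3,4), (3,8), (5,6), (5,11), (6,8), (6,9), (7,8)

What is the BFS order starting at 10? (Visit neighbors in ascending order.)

BFS from vertex 10 (neighbors processed in ascending order):
Visit order: 10, 0, 2, 6, 5, 8, 9, 11, 1, 3, 7, 4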